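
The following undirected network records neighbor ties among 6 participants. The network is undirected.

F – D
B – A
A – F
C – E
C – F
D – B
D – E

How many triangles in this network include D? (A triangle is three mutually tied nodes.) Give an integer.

D's neighbors are B, E, and F, but none of them are tied to each other, so no triangle contains D.

0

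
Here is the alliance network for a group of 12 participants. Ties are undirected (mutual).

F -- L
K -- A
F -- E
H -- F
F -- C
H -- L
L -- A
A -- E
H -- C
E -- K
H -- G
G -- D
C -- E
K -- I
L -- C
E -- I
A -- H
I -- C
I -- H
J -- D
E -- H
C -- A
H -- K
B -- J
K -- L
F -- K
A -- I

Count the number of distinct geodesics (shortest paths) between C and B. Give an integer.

1

The shortest distance is 5, and the only length-5 path is C–H–G–D–J–B. So there is exactly 1 shortest path.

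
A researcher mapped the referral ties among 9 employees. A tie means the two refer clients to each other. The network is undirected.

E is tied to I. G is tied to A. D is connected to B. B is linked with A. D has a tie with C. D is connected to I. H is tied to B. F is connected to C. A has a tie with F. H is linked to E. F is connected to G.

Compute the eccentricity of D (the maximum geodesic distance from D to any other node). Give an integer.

3

Distances from D: A:2, B:1, C:1, E:2, F:2, G:3, H:2, I:1.
The largest is 3 (to G), so the eccentricity of D is 3.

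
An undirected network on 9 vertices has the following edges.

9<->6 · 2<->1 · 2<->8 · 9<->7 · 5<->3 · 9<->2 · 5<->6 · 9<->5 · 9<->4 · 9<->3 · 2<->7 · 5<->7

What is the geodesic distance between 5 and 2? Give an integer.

One shortest route is 5 – 7 – 2, which uses 2 edges, and 5 and 2 are not directly tied, so nothing shorter exists. So d(5,2) = 2.

2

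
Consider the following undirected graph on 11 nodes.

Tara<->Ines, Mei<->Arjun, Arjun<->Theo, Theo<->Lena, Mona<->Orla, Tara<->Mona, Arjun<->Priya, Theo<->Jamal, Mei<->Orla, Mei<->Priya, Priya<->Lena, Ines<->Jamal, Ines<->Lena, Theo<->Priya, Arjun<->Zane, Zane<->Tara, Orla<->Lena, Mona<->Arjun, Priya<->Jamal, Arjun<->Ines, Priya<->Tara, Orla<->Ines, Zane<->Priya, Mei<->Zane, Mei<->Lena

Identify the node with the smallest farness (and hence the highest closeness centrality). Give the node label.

Farness (sum of distances to all others) for each node — Arjun:14, Ines:15, Jamal:18, Lena:15, Mei:15, Mona:18, Orla:16, Priya:13, Tara:16, Theo:16, Zane:16.
The smallest farness is 13, for Priya, so Priya has the highest closeness.

Priya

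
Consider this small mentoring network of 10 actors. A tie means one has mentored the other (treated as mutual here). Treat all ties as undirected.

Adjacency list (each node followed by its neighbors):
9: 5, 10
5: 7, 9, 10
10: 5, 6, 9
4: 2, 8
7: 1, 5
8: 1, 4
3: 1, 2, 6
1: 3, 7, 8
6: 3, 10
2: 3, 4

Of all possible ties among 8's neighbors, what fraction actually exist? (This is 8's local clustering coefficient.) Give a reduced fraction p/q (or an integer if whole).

8's neighbors: 1 and 4 (k = 2).
Possible neighbor pairs: C(2,2) = 1. Edges among them: none → e = 0.
Clustering(8) = 0/1.

0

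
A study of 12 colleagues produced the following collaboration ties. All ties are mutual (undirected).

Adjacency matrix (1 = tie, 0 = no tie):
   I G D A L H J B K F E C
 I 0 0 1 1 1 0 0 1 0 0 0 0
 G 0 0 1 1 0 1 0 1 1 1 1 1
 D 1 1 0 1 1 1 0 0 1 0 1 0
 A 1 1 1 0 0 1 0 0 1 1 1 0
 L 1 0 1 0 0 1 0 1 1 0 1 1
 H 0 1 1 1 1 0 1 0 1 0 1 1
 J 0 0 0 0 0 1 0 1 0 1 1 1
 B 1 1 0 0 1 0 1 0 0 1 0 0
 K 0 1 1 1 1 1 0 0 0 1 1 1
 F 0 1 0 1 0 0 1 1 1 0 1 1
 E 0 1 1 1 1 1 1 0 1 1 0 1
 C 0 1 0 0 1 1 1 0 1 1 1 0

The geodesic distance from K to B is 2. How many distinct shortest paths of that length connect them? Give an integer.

The shortest distance is 2. The length-2 paths are: K–G–B; K–L–B; K–F–B.
That gives 3 distinct shortest paths.

3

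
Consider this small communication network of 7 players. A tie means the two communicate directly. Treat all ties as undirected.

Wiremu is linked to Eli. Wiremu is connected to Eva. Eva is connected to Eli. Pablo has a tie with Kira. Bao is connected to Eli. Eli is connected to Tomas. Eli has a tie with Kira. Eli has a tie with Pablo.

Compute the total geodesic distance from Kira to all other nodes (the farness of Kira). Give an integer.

Distances from Kira: Bao:2, Eli:1, Eva:2, Pablo:1, Tomas:2, Wiremu:2.
Sum = 2 + 1 + 2 + 1 + 2 + 2 = 10.

10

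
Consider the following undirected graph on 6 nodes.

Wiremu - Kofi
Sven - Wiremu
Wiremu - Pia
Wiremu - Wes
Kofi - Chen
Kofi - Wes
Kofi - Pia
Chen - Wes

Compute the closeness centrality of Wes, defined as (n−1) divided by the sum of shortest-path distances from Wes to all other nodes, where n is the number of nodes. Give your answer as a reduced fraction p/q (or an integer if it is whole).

Distances from Wes: Chen:1, Kofi:1, Pia:2, Sven:2, Wiremu:1. Sum = 7.
n = 6, so closeness = 5/7.

5/7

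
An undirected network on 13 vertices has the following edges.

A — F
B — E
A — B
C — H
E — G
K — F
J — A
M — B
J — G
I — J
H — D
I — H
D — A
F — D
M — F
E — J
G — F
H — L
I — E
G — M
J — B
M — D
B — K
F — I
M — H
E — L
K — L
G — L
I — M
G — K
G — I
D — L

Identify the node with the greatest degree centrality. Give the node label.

Degrees — A:4, B:5, C:1, D:5, E:5, F:6, G:7, H:5, I:6, J:5, K:4, L:5, M:6.
The maximum is 7, attained only by G.

G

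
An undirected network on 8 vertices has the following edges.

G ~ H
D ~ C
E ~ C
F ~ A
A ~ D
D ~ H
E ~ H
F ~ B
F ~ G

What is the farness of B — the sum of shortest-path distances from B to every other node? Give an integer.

19

Distances from B: A:2, C:4, D:3, E:4, F:1, G:2, H:3.
Sum = 2 + 4 + 3 + 4 + 1 + 2 + 3 = 19.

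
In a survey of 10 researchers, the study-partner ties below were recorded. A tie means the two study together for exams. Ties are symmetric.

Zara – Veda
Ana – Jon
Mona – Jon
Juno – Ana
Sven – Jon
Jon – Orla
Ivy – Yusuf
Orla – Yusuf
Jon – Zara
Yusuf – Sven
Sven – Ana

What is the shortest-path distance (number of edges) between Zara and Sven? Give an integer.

2

One shortest route is Zara – Jon – Sven, which uses 2 edges, and Zara and Sven are not directly tied, so nothing shorter exists. So d(Zara,Sven) = 2.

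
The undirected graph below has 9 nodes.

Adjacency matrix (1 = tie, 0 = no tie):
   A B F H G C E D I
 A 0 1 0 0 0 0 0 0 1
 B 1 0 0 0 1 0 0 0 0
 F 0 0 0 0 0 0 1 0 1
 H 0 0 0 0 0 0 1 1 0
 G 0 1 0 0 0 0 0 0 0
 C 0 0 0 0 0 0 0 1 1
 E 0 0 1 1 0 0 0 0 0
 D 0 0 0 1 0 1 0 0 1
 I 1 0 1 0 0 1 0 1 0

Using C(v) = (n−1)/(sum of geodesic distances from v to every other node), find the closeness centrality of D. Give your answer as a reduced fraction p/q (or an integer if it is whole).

Distances from D: A:2, B:3, C:1, E:2, F:2, G:4, H:1, I:1. Sum = 16.
n = 9, so closeness = 8/16 = 1/2.

1/2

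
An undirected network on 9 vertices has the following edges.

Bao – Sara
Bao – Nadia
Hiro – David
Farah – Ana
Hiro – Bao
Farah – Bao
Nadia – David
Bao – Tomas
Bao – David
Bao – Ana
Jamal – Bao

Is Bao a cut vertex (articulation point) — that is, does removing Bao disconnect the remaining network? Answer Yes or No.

Yes

Removing Bao leaves {Jamal} with no path to {Tomas}, so the network splits into 5 components. Bao is a cut vertex.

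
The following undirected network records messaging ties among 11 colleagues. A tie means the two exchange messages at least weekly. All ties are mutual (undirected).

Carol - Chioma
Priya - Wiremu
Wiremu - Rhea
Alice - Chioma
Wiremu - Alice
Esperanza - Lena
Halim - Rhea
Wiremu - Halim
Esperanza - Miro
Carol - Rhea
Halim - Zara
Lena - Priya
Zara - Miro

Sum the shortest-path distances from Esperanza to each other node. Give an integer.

30

Distances from Esperanza: Alice:4, Carol:5, Chioma:5, Halim:3, Lena:1, Miro:1, Priya:2, Rhea:4, Wiremu:3, Zara:2.
Sum = 4 + 5 + 5 + 3 + 1 + 1 + 2 + 4 + 3 + 2 = 30.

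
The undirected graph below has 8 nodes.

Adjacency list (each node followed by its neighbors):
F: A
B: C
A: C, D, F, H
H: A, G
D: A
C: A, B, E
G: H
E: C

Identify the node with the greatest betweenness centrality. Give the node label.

A

Unnormalized betweenness of each node: A:17, B:0, C:11, D:0, E:0, F:0, G:0, H:6.
A has the largest value, 17, making it the main broker — the node through which the most shortest paths run.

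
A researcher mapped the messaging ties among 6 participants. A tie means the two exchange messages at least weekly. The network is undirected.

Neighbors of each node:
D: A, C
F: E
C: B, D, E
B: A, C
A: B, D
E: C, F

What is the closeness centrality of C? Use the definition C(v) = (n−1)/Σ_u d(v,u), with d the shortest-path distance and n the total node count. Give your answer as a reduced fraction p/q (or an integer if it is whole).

Distances from C: A:2, B:1, D:1, E:1, F:2. Sum = 7.
n = 6, so closeness = 5/7.

5/7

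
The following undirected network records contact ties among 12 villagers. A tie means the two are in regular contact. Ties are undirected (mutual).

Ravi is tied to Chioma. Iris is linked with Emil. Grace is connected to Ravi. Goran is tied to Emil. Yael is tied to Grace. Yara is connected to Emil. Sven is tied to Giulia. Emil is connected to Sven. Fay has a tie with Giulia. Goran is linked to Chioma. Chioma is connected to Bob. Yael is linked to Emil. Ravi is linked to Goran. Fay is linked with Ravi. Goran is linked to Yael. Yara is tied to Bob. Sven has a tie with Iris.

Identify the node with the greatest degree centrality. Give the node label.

Emil

Degrees — Bob:2, Chioma:3, Emil:5, Fay:2, Giulia:2, Goran:4, Grace:2, Iris:2, Ravi:4, Sven:3, Yael:3, Yara:2.
The maximum is 5, attained only by Emil.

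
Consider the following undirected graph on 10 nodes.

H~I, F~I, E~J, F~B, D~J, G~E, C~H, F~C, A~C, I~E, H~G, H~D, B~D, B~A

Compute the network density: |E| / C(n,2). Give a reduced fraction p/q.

14/45

There are 14 edges and 10 nodes, so the maximum possible is C(10,2) = 45.
Density = 14/45.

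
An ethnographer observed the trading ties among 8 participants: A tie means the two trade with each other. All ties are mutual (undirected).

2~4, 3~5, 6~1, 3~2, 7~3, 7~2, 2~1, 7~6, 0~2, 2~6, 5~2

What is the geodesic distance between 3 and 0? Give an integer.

2

One shortest route is 3 – 2 – 0, which uses 2 edges, and 3 and 0 are not directly tied, so nothing shorter exists. So d(3,0) = 2.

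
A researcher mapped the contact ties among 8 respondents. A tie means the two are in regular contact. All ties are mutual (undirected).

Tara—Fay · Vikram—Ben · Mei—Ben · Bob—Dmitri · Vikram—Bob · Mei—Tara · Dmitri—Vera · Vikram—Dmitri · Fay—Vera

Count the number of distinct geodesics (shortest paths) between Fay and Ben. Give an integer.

1

The shortest distance is 3, and the only length-3 path is Fay–Tara–Mei–Ben. So there is exactly 1 shortest path.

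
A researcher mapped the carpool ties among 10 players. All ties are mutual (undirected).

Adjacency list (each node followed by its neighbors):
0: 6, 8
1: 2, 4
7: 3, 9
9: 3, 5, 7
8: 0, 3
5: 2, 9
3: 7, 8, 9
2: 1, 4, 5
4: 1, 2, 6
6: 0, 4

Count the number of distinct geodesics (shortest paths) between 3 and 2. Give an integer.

The shortest distance is 3, and the only length-3 path is 3–9–5–2. So there is exactly 1 shortest path.

1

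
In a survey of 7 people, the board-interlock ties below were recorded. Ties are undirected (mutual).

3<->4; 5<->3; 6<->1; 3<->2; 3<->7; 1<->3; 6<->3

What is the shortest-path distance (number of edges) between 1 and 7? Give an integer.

2

One shortest route is 1 – 3 – 7, which uses 2 edges, and 1 and 7 are not directly tied, so nothing shorter exists. So d(1,7) = 2.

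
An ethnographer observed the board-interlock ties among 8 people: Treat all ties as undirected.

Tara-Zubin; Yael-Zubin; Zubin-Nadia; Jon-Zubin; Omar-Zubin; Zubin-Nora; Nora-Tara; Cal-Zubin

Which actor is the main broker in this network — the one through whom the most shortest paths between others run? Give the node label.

Unnormalized betweenness of each node: Cal:0, Jon:0, Nadia:0, Nora:0, Omar:0, Tara:0, Yael:0, Zubin:20.
Zubin has the largest value, 20, making it the main broker — the node through which the most shortest paths run.

Zubin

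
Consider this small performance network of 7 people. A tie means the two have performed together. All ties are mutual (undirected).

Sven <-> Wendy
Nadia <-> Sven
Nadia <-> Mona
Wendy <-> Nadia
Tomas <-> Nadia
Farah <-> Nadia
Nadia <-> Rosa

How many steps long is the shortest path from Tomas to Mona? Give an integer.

2

One shortest route is Tomas – Nadia – Mona, which uses 2 edges, and Tomas and Mona are not directly tied, so nothing shorter exists. So d(Tomas,Mona) = 2.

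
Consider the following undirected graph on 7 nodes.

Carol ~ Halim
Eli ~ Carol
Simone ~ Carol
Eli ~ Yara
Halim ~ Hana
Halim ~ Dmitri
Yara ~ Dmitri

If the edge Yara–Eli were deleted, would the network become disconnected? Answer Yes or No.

No

Even without that edge, Yara still reaches Eli via Yara – Dmitri – Halim – Carol – Eli, so the network stays connected. Not a bridge.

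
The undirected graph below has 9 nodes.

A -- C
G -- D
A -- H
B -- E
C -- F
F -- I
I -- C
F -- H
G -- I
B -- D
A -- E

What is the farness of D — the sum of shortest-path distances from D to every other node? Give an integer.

Distances from D: A:3, B:1, C:3, E:2, F:3, G:1, H:4, I:2.
Sum = 3 + 1 + 3 + 2 + 3 + 1 + 4 + 2 = 19.

19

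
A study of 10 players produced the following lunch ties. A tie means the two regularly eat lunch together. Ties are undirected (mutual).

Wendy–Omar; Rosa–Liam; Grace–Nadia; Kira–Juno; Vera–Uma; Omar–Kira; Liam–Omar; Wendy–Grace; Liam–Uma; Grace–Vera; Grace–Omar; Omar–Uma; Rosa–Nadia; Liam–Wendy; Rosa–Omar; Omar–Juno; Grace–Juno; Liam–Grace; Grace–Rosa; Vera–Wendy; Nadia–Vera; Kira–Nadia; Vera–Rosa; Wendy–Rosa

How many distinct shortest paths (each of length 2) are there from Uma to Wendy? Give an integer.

3

The shortest distance is 2. The length-2 paths are: Uma–Liam–Wendy; Uma–Vera–Wendy; Uma–Omar–Wendy.
That gives 3 distinct shortest paths.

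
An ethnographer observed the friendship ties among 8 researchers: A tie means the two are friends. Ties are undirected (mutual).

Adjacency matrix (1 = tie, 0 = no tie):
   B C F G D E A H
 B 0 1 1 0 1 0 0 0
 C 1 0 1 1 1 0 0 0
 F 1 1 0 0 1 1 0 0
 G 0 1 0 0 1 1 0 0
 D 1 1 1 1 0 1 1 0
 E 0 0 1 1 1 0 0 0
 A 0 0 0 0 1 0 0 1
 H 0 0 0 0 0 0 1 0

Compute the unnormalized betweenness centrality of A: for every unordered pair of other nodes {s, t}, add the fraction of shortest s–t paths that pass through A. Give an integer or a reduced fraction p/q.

Pairs whose geodesics pass through A — B–H: 1; C–H: 1; F–H: 1; G–H: 1; D–H: 1; E–H: 1.
All other pairs contribute 0.
Summing the contributions gives betweenness(A) = 6.

6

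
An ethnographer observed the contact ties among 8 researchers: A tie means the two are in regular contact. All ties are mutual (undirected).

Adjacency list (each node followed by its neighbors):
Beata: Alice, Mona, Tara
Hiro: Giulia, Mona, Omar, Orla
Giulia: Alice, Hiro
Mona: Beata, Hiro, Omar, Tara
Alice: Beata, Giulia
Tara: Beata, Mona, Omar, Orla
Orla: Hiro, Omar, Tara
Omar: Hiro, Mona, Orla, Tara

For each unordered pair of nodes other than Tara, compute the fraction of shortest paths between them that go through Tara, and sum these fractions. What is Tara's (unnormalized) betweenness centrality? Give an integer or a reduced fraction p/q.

8/3

Pairs whose geodesics pass through Tara — Alice–Omar: 1/3; Alice–Orla: 1/2; Omar–Beata: 1/2; Beata–Orla: 1; Mona–Orla: 1/3.
All other pairs contribute 0.
Summing the contributions gives betweenness(Tara) = 8/3.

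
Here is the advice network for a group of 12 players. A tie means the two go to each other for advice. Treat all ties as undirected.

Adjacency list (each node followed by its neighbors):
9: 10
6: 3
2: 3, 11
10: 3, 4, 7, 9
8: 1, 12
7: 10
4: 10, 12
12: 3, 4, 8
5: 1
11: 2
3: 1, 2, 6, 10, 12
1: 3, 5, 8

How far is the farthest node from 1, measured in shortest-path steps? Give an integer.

Distances from 1: 2:2, 3:1, 4:3, 5:1, 6:2, 7:3, 8:1, 9:3, 10:2, 11:3, 12:2.
The largest is 3 (to 4, 7, 9, and 11), so the eccentricity of 1 is 3.

3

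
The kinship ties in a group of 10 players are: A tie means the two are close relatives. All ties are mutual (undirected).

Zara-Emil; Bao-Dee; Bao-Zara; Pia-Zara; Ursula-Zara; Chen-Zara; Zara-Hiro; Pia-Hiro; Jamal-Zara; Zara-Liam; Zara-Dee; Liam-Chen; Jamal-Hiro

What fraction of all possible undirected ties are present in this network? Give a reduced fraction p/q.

13/45

There are 13 edges and 10 nodes, so the maximum possible is C(10,2) = 45.
Density = 13/45.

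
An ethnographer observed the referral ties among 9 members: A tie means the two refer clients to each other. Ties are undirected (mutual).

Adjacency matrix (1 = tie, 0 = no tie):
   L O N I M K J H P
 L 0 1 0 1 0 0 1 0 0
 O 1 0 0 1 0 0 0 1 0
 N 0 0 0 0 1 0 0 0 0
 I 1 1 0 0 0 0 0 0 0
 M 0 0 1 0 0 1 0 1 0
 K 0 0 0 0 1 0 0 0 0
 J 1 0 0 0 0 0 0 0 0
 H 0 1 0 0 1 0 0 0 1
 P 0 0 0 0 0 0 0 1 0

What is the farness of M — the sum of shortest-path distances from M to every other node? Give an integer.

17

Distances from M: H:1, I:3, J:4, K:1, L:3, N:1, O:2, P:2.
Sum = 1 + 3 + 4 + 1 + 3 + 1 + 2 + 2 = 17.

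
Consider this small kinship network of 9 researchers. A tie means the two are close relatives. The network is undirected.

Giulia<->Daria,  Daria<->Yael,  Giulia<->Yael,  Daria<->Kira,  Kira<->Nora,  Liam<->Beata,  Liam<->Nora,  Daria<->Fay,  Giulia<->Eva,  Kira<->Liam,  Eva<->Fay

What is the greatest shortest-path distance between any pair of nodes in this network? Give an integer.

Eccentricity of each node (its greatest distance to any other): Beata:5, Daria:3, Eva:5, Fay:4, Giulia:4, Kira:3, Liam:4, Nora:4, Yael:4.
The maximum eccentricity is 5, realized for instance by the pair Beata–Eva via Beata – Liam – Kira – Daria – Giulia – Eva. So the diameter is 5.

5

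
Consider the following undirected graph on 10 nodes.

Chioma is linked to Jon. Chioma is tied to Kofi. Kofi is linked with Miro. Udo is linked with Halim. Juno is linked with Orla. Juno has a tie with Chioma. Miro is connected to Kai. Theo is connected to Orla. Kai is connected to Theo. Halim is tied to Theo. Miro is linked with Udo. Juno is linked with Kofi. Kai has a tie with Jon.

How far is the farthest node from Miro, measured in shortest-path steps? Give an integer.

Distances from Miro: Chioma:2, Halim:2, Jon:2, Juno:2, Kai:1, Kofi:1, Orla:3, Theo:2, Udo:1.
The largest is 3 (to Orla), so the eccentricity of Miro is 3.

3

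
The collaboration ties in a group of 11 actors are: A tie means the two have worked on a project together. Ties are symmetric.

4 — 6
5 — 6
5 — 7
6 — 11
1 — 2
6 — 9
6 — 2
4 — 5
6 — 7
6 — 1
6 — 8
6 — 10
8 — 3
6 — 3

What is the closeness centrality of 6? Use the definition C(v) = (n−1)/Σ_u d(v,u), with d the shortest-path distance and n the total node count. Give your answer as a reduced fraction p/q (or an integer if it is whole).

1

Distances from 6: 1:1, 2:1, 3:1, 4:1, 5:1, 7:1, 8:1, 9:1, 10:1, 11:1. Sum = 10.
n = 11, so closeness = 10/10 = 1.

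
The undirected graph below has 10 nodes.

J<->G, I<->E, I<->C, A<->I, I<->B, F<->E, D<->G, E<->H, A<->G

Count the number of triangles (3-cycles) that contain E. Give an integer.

E's neighbors are F, H, and I, but none of them are tied to each other, so no triangle contains E.

0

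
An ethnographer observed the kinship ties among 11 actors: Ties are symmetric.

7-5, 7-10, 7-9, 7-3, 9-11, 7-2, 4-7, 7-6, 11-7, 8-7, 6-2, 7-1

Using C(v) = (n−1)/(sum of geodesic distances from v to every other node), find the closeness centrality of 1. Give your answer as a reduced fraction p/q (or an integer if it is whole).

10/19

Distances from 1: 2:2, 3:2, 4:2, 5:2, 6:2, 7:1, 8:2, 9:2, 10:2, 11:2. Sum = 19.
n = 11, so closeness = 10/19.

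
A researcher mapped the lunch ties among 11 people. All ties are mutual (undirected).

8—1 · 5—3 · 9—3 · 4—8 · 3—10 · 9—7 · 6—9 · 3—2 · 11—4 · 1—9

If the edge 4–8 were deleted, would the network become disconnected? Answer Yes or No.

Yes

Without the 4–8 edge there is no alternate route between 4 and 8, so the network disconnects. It is a bridge.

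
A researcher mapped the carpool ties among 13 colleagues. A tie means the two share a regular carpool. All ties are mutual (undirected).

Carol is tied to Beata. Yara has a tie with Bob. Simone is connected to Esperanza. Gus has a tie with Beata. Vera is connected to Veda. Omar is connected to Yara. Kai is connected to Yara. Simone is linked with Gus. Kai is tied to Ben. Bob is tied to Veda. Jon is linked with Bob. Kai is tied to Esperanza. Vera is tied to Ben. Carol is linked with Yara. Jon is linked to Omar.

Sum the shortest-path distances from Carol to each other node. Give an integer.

Distances from Carol: Beata:1, Ben:3, Bob:2, Esperanza:3, Gus:2, Jon:3, Kai:2, Omar:2, Simone:3, Veda:3, Vera:4, Yara:1.
Sum = 1 + 3 + 2 + 3 + 2 + 3 + 2 + 2 + 3 + 3 + 4 + 1 = 29.

29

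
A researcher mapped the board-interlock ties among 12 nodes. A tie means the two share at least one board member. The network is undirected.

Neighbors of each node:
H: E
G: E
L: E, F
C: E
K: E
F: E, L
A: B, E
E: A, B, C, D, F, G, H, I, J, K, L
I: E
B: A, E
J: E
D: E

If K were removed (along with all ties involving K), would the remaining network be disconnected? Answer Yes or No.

Even without K, every remaining node can still reach every other (the residual graph is connected), so K is not a cut vertex.

No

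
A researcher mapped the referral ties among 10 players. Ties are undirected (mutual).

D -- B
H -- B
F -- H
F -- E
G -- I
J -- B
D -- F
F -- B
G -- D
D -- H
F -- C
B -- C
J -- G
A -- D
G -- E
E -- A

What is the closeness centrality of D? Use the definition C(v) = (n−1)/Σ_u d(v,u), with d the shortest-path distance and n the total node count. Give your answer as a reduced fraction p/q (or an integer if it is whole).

9/13

Distances from D: A:1, B:1, C:2, E:2, F:1, G:1, H:1, I:2, J:2. Sum = 13.
n = 10, so closeness = 9/13.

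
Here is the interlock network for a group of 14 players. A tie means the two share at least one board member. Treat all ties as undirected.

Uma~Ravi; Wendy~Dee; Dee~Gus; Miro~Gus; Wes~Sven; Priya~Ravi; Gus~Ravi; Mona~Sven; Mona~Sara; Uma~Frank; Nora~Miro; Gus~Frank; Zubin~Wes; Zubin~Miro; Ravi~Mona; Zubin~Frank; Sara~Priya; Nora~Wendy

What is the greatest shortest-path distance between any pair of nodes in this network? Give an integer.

5

Eccentricity of each node (its greatest distance to any other): Dee:4, Frank:4, Gus:3, Miro:4, Mona:4, Nora:5, Priya:4, Ravi:3, Sara:5, Sven:5, Uma:4, Wendy:5, Wes:4, Zubin:4.
The maximum eccentricity is 5, realized for instance by the pair Wendy–Sven via Wendy – Nora – Miro – Zubin – Wes – Sven. So the diameter is 5.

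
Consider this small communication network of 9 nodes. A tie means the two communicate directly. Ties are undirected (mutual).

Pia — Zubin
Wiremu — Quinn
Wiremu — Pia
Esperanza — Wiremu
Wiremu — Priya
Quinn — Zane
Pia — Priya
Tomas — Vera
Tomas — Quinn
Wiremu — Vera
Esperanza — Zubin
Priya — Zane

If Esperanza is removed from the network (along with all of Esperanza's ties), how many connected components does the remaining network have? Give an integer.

1

Esperanza's neighbors (Wiremu and Zubin) remain reachable from one another through other ties, so the rest of the network stays in one piece.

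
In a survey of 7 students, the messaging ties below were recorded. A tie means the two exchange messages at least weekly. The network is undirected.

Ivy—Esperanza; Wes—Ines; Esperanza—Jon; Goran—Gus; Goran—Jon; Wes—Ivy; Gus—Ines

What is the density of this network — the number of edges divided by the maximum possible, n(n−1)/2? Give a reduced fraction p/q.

There are 7 edges and 7 nodes, so the maximum possible is C(7,2) = 21.
Density = 7/21 = 1/3.

1/3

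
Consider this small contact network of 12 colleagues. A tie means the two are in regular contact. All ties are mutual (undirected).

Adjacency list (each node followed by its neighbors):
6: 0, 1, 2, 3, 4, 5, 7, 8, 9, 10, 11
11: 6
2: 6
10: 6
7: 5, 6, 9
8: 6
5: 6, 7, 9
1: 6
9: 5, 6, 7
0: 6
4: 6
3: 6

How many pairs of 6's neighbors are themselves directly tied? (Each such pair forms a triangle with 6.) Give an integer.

3

6's neighbors: 0, 1, 2, 3, 4, 5, 7, 8, 9, 10, and 11.
Neighbor pairs that are themselves tied: 6–5–7; 6–5–9; 6–7–9. Each forms one triangle with 6, for 3 in total.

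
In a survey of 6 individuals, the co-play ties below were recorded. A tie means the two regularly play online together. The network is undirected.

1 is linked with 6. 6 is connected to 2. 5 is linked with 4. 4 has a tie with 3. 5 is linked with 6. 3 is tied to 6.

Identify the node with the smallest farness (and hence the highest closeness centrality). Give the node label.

6

Farness (sum of distances to all others) for each node — 1:10, 2:10, 3:8, 4:10, 5:8, 6:6.
The smallest farness is 6, for 6, so 6 has the highest closeness.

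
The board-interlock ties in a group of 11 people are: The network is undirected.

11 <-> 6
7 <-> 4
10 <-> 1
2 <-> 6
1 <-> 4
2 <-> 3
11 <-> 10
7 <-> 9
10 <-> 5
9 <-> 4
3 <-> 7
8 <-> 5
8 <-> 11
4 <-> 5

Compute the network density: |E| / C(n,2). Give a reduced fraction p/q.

There are 14 edges and 11 nodes, so the maximum possible is C(11,2) = 55.
Density = 14/55.

14/55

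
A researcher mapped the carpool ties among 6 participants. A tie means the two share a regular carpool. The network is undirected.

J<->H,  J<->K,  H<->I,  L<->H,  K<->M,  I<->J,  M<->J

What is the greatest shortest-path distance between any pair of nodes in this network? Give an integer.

3

Eccentricity of each node (its greatest distance to any other): H:2, I:2, J:2, K:3, L:3, M:3.
The maximum eccentricity is 3, realized for instance by the pair L–M via L – H – J – M. So the diameter is 3.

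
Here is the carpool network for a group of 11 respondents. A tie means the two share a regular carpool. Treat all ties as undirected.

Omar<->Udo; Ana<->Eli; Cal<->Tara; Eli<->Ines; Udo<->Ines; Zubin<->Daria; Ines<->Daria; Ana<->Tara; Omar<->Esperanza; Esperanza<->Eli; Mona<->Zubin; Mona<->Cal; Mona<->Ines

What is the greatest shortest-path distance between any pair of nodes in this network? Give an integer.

Eccentricity of each node (its greatest distance to any other): Ana:4, Cal:4, Daria:4, Eli:3, Esperanza:4, Ines:3, Mona:3, Omar:4, Tara:4, Udo:4, Zubin:4.
The maximum eccentricity is 4, realized for instance by the pair Tara–Daria via Tara – Cal – Mona – Zubin – Daria. So the diameter is 4.

4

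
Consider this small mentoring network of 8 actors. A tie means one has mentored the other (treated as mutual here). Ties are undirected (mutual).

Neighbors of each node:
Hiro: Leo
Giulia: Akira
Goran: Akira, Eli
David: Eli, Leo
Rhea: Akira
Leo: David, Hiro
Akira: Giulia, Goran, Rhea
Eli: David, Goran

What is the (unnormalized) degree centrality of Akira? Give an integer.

3

Akira is directly tied to Giulia, Goran, and Rhea. That is 3 neighbors, so the degree of Akira is 3.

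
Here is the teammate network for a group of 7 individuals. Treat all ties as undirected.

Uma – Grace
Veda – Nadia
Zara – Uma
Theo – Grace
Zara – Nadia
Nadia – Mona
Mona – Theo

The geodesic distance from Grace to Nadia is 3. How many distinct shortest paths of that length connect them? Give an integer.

2

The shortest distance is 3. The length-3 paths are: Grace–Theo–Mona–Nadia; Grace–Uma–Zara–Nadia.
That gives 2 distinct shortest paths.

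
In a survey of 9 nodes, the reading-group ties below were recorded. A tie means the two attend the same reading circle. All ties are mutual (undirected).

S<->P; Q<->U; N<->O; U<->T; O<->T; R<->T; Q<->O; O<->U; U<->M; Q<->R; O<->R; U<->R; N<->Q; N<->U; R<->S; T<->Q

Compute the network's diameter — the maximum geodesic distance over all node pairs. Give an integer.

Eccentricity of each node (its greatest distance to any other): M:4, N:4, O:3, P:4, Q:3, R:2, S:3, T:3, U:3.
The maximum eccentricity is 4, realized for instance by the pair N–P via N – O – R – S – P. So the diameter is 4.

4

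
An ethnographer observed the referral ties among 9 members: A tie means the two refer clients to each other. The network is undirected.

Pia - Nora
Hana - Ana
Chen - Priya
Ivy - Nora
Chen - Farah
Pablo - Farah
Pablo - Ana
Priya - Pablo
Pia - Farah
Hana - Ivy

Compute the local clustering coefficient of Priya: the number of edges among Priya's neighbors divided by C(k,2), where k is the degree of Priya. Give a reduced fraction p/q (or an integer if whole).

0

Priya's neighbors: Chen and Pablo (k = 2).
Possible neighbor pairs: C(2,2) = 1. Edges among them: none → e = 0.
Clustering(Priya) = 0/1.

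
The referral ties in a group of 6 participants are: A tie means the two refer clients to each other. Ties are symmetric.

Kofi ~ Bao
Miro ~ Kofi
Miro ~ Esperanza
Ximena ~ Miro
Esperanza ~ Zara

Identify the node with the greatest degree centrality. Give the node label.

Miro

Degrees — Bao:1, Esperanza:2, Kofi:2, Miro:3, Ximena:1, Zara:1.
The maximum is 3, attained only by Miro.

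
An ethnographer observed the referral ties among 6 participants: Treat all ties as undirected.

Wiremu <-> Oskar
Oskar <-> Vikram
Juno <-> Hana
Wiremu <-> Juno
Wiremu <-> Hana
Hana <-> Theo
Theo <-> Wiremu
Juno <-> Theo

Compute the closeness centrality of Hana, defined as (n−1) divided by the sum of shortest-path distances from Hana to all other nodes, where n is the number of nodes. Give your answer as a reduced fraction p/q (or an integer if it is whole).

5/8

Distances from Hana: Juno:1, Oskar:2, Theo:1, Vikram:3, Wiremu:1. Sum = 8.
n = 6, so closeness = 5/8.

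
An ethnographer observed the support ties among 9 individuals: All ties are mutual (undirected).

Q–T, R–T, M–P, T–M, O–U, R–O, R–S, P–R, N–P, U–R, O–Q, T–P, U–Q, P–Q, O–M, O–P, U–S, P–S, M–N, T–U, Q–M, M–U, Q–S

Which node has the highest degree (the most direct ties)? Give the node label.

Degrees — M:6, N:2, O:5, P:7, Q:6, R:5, S:4, T:5, U:6.
The maximum is 7, attained only by P.

P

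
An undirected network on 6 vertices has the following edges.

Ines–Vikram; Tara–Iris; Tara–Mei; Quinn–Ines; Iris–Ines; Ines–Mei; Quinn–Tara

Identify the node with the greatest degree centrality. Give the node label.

Degrees — Ines:4, Iris:2, Mei:2, Quinn:2, Tara:3, Vikram:1.
The maximum is 4, attained only by Ines.

Ines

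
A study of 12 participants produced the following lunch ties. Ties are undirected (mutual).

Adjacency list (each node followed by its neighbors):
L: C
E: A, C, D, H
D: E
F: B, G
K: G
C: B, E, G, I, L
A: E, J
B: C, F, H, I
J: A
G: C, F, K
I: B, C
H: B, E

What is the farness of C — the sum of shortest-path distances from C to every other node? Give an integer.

18

Distances from C: A:2, B:1, D:2, E:1, F:2, G:1, H:2, I:1, J:3, K:2, L:1.
Sum = 2 + 1 + 2 + 1 + 2 + 1 + 2 + 1 + 3 + 2 + 1 = 18.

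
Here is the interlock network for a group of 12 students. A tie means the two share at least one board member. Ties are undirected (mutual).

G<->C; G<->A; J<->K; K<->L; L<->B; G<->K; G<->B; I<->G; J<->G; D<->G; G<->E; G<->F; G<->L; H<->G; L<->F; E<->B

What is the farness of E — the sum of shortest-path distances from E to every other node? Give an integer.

Distances from E: A:2, B:1, C:2, D:2, F:2, G:1, H:2, I:2, J:2, K:2, L:2.
Sum = 2 + 1 + 2 + 2 + 2 + 1 + 2 + 2 + 2 + 2 + 2 = 20.

20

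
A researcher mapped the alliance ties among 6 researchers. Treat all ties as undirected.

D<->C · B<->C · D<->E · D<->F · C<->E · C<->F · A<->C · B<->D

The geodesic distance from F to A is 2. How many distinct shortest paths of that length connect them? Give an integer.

The shortest distance is 2, and the only length-2 path is F–C–A. So there is exactly 1 shortest path.

1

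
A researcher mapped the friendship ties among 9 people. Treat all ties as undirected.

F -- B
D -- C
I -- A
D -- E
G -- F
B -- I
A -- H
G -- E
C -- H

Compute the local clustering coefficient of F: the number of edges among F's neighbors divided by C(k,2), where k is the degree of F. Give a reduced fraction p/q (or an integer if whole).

0

F's neighbors: B and G (k = 2).
Possible neighbor pairs: C(2,2) = 1. Edges among them: none → e = 0.
Clustering(F) = 0/1.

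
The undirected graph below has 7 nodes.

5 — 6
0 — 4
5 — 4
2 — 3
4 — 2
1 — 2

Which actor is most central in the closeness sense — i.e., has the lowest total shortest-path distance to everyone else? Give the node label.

Farness (sum of distances to all others) for each node — 0:14, 1:15, 2:10, 3:15, 4:9, 5:12, 6:17.
The smallest farness is 9, for 4, so 4 has the highest closeness.

4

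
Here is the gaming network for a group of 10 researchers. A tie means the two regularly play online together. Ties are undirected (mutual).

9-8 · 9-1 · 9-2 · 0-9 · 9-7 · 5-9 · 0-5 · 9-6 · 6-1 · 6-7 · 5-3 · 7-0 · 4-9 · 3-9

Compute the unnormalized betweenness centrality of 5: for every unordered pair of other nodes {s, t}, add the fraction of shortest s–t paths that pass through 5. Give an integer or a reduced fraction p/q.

Pairs whose geodesics pass through 5 — 3–0: 1/2.
All other pairs contribute 0.
Summing the contributions gives betweenness(5) = 1/2.

1/2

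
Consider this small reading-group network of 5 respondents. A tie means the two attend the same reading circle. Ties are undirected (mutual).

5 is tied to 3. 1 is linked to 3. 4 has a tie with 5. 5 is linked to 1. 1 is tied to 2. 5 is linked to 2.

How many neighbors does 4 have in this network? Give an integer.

1

4 is directly tied to 5. That is 1 neighbor, so the degree of 4 is 1.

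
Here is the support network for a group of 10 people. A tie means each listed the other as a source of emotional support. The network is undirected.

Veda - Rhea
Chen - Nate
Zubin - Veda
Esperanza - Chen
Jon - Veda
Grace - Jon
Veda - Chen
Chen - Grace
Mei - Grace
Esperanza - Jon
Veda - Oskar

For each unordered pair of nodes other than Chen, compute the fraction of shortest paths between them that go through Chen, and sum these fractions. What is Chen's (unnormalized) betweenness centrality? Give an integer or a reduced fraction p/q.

Pairs whose geodesics pass through Chen — Jon–Nate: 3/3; Esperanza–Rhea: 1/2; Esperanza–Zubin: 1/2; Esperanza–Grace: 1/2; Esperanza–Veda: 1/2; Esperanza–Mei: 1/2; Esperanza–Nate: 1; Esperanza–Oskar: 1/2; Rhea–Grace: 1/2; Rhea–Mei: 1/2; Rhea–Nate: 1; Zubin–Grace: 1/2; Zubin–Mei: 1/2; Zubin–Nate: 1 … (+8 more pairs).
All other pairs contribute 0.
Summing the contributions gives betweenness(Chen) = 15.

15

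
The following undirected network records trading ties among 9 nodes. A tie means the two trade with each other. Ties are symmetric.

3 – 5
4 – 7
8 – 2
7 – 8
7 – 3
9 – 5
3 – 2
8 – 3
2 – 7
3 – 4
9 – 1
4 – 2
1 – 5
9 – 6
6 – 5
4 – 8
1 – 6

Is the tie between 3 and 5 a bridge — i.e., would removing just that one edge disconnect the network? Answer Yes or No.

Yes

Without the 3–5 edge there is no alternate route between 3 and 5, so the network disconnects. It is a bridge.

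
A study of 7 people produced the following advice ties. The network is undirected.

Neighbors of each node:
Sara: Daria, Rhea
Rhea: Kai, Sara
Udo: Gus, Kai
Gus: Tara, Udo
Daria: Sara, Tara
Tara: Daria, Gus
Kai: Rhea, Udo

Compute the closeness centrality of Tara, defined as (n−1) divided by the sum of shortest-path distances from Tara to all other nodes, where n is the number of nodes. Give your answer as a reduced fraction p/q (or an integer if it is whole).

Distances from Tara: Daria:1, Gus:1, Kai:3, Rhea:3, Sara:2, Udo:2. Sum = 12.
n = 7, so closeness = 6/12 = 1/2.

1/2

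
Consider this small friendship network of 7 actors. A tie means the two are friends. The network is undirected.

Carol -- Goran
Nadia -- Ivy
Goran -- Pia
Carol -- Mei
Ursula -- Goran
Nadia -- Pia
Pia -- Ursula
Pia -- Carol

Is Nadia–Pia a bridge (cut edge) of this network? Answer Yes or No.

Without the Nadia–Pia edge there is no alternate route between Nadia and Pia, so the network disconnects. It is a bridge.

Yes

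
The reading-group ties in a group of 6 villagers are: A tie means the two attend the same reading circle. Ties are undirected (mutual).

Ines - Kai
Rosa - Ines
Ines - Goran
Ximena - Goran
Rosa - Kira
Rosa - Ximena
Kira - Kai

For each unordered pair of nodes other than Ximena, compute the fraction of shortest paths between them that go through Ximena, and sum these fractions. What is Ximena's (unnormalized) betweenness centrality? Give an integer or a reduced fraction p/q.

Pairs whose geodesics pass through Ximena — Goran–Rosa: 1/2; Goran–Kira: 1/3.
All other pairs contribute 0.
Summing the contributions gives betweenness(Ximena) = 5/6.

5/6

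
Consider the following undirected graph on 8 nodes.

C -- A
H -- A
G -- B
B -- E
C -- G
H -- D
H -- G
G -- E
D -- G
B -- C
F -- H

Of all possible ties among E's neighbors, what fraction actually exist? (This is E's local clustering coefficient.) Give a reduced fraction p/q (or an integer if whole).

E's neighbors: B and G (k = 2).
Possible neighbor pairs: C(2,2) = 1. Edges among them: B–G → e = 1.
Clustering(E) = 1/1.

1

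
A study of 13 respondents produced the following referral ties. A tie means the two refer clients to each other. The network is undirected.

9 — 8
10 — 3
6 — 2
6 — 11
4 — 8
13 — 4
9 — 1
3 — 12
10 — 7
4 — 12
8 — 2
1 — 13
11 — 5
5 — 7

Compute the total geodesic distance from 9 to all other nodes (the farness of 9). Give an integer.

Distances from 9: 1:1, 2:2, 3:4, 4:2, 5:5, 6:3, 7:6, 8:1, 10:5, 11:4, 12:3, 13:2.
Sum = 1 + 2 + 4 + 2 + 5 + 3 + 6 + 1 + 5 + 4 + 3 + 2 = 38.

38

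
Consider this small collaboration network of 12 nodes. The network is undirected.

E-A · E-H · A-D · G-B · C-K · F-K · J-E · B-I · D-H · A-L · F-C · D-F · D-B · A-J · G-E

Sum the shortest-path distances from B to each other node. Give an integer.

23

Distances from B: A:2, C:3, D:1, E:2, F:2, G:1, H:2, I:1, J:3, K:3, L:3.
Sum = 2 + 3 + 1 + 2 + 2 + 1 + 2 + 1 + 3 + 3 + 3 = 23.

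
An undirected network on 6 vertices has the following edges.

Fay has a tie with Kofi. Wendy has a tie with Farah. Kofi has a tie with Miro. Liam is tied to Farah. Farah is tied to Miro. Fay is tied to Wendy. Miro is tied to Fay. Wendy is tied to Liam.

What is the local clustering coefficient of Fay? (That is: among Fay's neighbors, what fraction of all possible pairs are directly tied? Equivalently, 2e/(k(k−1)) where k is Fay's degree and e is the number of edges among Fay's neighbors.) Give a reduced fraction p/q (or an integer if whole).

Fay's neighbors: Kofi, Miro, and Wendy (k = 3).
Possible neighbor pairs: C(3,2) = 3. Edges among them: Kofi–Miro → e = 1.
Clustering(Fay) = 1/3.

1/3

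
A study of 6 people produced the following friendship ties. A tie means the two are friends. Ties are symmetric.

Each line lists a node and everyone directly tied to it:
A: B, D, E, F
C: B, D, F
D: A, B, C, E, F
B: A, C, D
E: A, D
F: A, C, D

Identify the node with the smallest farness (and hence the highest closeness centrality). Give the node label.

Farness (sum of distances to all others) for each node — A:6, B:7, C:7, D:5, E:8, F:7.
The smallest farness is 5, for D, so D has the highest closeness.

D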